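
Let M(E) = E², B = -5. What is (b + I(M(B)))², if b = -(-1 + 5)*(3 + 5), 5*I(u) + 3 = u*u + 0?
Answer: 213444/25 ≈ 8537.8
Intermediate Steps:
I(u) = -⅗ + u²/5 (I(u) = -⅗ + (u*u + 0)/5 = -⅗ + (u² + 0)/5 = -⅗ + u²/5)
b = -32 (b = -4*8 = -1*32 = -32)
(b + I(M(B)))² = (-32 + (-⅗ + ((-5)²)²/5))² = (-32 + (-⅗ + (⅕)*25²))² = (-32 + (-⅗ + (⅕)*625))² = (-32 + (-⅗ + 125))² = (-32 + 622/5)² = (462/5)² = 213444/25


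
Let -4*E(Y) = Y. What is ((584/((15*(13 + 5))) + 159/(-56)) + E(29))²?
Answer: 3590765929/57153600 ≈ 62.827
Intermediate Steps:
E(Y) = -Y/4
((584/((15*(13 + 5))) + 159/(-56)) + E(29))² = ((584/((15*(13 + 5))) + 159/(-56)) - ¼*29)² = ((584/((15*18)) + 159*(-1/56)) - 29/4)² = ((584/270 - 159/56) - 29/4)² = ((584*(1/270) - 159/56) - 29/4)² = ((292/135 - 159/56) - 29/4)² = (-5113/7560 - 29/4)² = (-59923/7560)² = 3590765929/57153600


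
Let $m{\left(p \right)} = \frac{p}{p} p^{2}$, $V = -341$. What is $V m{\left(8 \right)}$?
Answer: $-21824$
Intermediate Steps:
$m{\left(p \right)} = p^{2}$ ($m{\left(p \right)} = 1 p^{2} = p^{2}$)
$V m{\left(8 \right)} = - 341 \cdot 8^{2} = \left(-341\right) 64 = -21824$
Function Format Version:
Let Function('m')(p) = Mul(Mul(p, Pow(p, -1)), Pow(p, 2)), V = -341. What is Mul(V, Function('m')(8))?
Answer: -21824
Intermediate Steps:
Function('m')(p) = Pow(p, 2) (Function('m')(p) = Mul(1, Pow(p, 2)) = Pow(p, 2))
Mul(V, Function('m')(8)) = Mul(-341, Pow(8, 2)) = Mul(-341, 64) = -21824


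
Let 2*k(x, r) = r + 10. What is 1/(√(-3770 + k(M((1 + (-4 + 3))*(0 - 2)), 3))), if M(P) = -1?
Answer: -I*√15054/7527 ≈ -0.016301*I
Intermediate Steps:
k(x, r) = 5 + r/2 (k(x, r) = (r + 10)/2 = (10 + r)/2 = 5 + r/2)
1/(√(-3770 + k(M((1 + (-4 + 3))*(0 - 2)), 3))) = 1/(√(-3770 + (5 + (½)*3))) = 1/(√(-3770 + (5 + 3/2))) = 1/(√(-3770 + 13/2)) = 1/(√(-7527/2)) = 1/(I*√15054/2) = -I*√15054/7527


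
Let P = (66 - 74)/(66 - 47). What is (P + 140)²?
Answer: 7033104/361 ≈ 19482.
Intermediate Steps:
P = -8/19 ≈ -0.42105
(P + 140)² = (-8/19 + 140)² = (2652/19)² = 7033104/361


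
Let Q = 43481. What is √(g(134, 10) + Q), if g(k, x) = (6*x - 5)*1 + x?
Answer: √43546 ≈ 208.68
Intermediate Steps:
g(k, x) = -5 + 7*x (g(k, x) = (-5 + 6*x)*1 + x = (-5 + 6*x) + x = -5 + 7*x)
√(g(134, 10) + Q) = √((-5 + 7*10) + 43481) = √((-5 + 70) + 43481) = √(65 + 43481) = √43546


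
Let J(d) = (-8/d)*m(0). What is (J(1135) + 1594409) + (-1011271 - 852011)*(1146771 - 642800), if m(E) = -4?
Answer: -1065808695698723/1135 ≈ -9.3904e+11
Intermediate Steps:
J(d) = 32/d (J(d) = -8/d*(-4) = 32/d)
(J(1135) + 1594409) + (-1011271 - 852011)*(1146771 - 642800) = (32/1135 + 1594409) + (-1011271 - 852011)*(1146771 - 642800) = (32*(1/1135) + 1594409) - 1863282*503971 = (32/1135 + 1594409) - 939040092822 = 1809654247/1135 - 939040092822 = -1065808695698723/1135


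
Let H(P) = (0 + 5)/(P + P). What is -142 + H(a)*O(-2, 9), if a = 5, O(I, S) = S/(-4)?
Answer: -1145/8 ≈ -143.13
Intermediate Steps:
O(I, S) = -S/4 (O(I, S) = S*(-¼) = -S/4)
H(P) = 5/(2*P) (H(P) = 5/((2*P)) = 5*(1/(2*P)) = 5/(2*P))
-142 + H(a)*O(-2, 9) = -142 + ((5/2)/5)*(-¼*9) = -142 + ((5/2)*(⅕))*(-9/4) = -142 + (½)*(-9/4) = -142 - 9/8 = -1145/8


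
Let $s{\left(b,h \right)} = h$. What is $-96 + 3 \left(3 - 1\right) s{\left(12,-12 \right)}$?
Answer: $-168$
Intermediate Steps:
$-96 + 3 \left(3 - 1\right) s{\left(12,-12 \right)} = -96 + 3 \left(3 - 1\right) \left(-12\right) = -96 + 3 \cdot 2 \left(-12\right) = -96 + 6 \left(-12\right) = -96 - 72 = -168$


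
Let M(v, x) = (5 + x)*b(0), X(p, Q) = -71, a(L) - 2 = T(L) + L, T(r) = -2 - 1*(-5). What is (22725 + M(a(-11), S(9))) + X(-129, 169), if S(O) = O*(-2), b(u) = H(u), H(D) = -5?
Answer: 22719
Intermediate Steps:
T(r) = 3 (T(r) = -2 + 5 = 3)
b(u) = -5
a(L) = 5 + L (a(L) = 2 + (3 + L) = 5 + L)
S(O) = -2*O
M(v, x) = -25 - 5*x (M(v, x) = (5 + x)*(-5) = -25 - 5*x)
(22725 + M(a(-11), S(9))) + X(-129, 169) = (22725 + (-25 - (-10)*9)) - 71 = (22725 + (-25 - 5*(-18))) - 71 = (22725 + (-25 + 90)) - 71 = (22725 + 65) - 71 = 22790 - 71 = 22719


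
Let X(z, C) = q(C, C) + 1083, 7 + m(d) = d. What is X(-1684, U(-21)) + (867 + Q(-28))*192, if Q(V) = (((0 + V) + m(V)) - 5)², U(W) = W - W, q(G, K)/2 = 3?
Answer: 1055361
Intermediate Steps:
q(G, K) = 6 (q(G, K) = 2*3 = 6)
m(d) = -7 + d
U(W) = 0
X(z, C) = 1089 (X(z, C) = 6 + 1083 = 1089)
Q(V) = (-12 + 2*V)² (Q(V) = (((0 + V) + (-7 + V)) - 5)² = ((V + (-7 + V)) - 5)² = ((-7 + 2*V) - 5)² = (-12 + 2*V)²)
X(-1684, U(-21)) + (867 + Q(-28))*192 = 1089 + (867 + 4*(-6 - 28)²)*192 = 1089 + (867 + 4*(-34)²)*192 = 1089 + (867 + 4*1156)*192 = 1089 + (867 + 4624)*192 = 1089 + 5491*192 = 1089 + 1054272 = 1055361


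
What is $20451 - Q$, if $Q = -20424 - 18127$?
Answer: $59002$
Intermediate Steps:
$Q = -38551$
$20451 - Q = 20451 - -38551 = 20451 + 38551 = 59002$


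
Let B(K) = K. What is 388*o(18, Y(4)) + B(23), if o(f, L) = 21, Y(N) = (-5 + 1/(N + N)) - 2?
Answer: 8171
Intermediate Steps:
Y(N) = -7 + 1/(2*N) (Y(N) = (-5 + 1/(2*N)) - 2 = -7 + 1/(2*N))
388*o(18, Y(4)) + B(23) = 388*21 + 23 = 8148 + 23 = 8171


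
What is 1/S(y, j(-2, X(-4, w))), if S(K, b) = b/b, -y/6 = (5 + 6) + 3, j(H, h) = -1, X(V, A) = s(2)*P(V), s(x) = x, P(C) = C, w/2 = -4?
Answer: 1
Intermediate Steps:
w = -8 (w = 2*(-4) = -8)
X(V, A) = 2*V
y = -84 (y = -6*((5 + 6) + 3) = -6*(11 + 3) = -6*14 = -84)
S(K, b) = 1
1/S(y, j(-2, X(-4, w))) = 1/1 = 1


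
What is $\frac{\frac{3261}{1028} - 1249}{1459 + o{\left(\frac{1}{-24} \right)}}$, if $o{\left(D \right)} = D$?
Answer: $- \frac{7684266}{8998855} \approx -0.85392$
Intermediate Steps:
$\frac{\frac{3261}{1028} - 1249}{1459 + o{\left(\frac{1}{-24} \right)}} = \frac{\frac{3261}{1028} - 1249}{1459 + \frac{1}{-24}} = \frac{3261 \cdot \frac{1}{1028} - 1249}{1459 - \frac{1}{24}} = \frac{\frac{3261}{1028} - 1249}{\frac{35015}{24}} = \left(- \frac{1280711}{1028}\right) \frac{24}{35015} = - \frac{7684266}{8998855}$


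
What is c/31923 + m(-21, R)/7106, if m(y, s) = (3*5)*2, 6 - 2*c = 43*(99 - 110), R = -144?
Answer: 2659577/226844838 ≈ 0.011724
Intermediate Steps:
c = 479/2 (c = 3 - 43*(99 - 110)/2 = 3 - 43*(-11)/2 = 3 - ½*(-473) = 3 + 473/2 = 479/2 ≈ 239.50)
m(y, s) = 30 (m(y, s) = 15*2 = 30)
c/31923 + m(-21, R)/7106 = (479/2)/31923 + 30/7106 = (479/2)*(1/31923) + 30*(1/7106) = 479/63846 + 15/3553 = 2659577/226844838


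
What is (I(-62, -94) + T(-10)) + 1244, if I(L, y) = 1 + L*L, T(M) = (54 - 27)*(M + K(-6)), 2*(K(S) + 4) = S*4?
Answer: 4387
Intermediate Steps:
K(S) = -4 + 2*S (K(S) = -4 + (S*4)/2 = -4 + (4*S)/2 = -4 + 2*S)
T(M) = -432 + 27*M (T(M) = (54 - 27)*(M + (-4 + 2*(-6))) = 27*(M + (-4 - 12)) = 27*(M - 16) = 27*(-16 + M) = -432 + 27*M)
I(L, y) = 1 + L**2
(I(-62, -94) + T(-10)) + 1244 = ((1 + (-62)**2) + (-432 + 27*(-10))) + 1244 = ((1 + 3844) + (-432 - 270)) + 1244 = (3845 - 702) + 1244 = 3143 + 1244 = 4387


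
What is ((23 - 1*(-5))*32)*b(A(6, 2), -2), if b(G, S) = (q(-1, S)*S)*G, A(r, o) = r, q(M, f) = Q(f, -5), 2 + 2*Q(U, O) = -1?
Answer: 16128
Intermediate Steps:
Q(U, O) = -3/2 (Q(U, O) = -1 + (½)*(-1) = -1 - ½ = -3/2)
q(M, f) = -3/2
b(G, S) = -3*G*S/2 (b(G, S) = (-3*S/2)*G = -3*G*S/2)
((23 - 1*(-5))*32)*b(A(6, 2), -2) = ((23 - 1*(-5))*32)*(-3/2*6*(-2)) = ((23 + 5)*32)*18 = (28*32)*18 = 896*18 = 16128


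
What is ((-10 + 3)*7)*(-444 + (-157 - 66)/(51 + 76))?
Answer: 2773939/127 ≈ 21842.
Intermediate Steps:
((-10 + 3)*7)*(-444 + (-157 - 66)/(51 + 76)) = (-7*7)*(-444 - 223/127) = -49*(-444 - 223*1/127) = -49*(-444 - 223/127) = -49*(-56611/127) = 2773939/127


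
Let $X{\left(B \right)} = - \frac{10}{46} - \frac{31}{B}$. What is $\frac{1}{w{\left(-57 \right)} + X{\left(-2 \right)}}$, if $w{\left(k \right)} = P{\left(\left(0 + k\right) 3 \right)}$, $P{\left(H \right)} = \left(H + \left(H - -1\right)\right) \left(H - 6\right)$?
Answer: $\frac{46}{2777125} \approx 1.6564 \cdot 10^{-5}$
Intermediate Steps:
$P{\left(H \right)} = \left(1 + 2 H\right) \left(-6 + H\right)$ ($P{\left(H \right)} = \left(H + \left(H + 1\right)\right) \left(-6 + H\right) = \left(H + \left(1 + H\right)\right) \left(-6 + H\right) = \left(1 + 2 H\right) \left(-6 + H\right)$)
$X{\left(B \right)} = - \frac{5}{23} - \frac{31}{B}$ ($X{\left(B \right)} = \left(-10\right) \frac{1}{46} - \frac{31}{B} = - \frac{5}{23} - \frac{31}{B}$)
$w{\left(k \right)} = -6 - 33 k + 18 k^{2}$ ($w{\left(k \right)} = -6 - 11 \left(0 + k\right) 3 + 2 \left(\left(0 + k\right) 3\right)^{2} = -6 - 11 k 3 + 2 \left(k 3\right)^{2} = -6 - 11 \cdot 3 k + 2 \left(3 k\right)^{2} = -6 - 33 k + 2 \cdot 9 k^{2} = -6 - 33 k + 18 k^{2}$)
$\frac{1}{w{\left(-57 \right)} + X{\left(-2 \right)}} = \frac{1}{\left(-6 - -1881 + 18 \left(-57\right)^{2}\right) - \left(\frac{5}{23} + \frac{31}{-2}\right)} = \frac{1}{\left(-6 + 1881 + 18 \cdot 3249\right) - - \frac{703}{46}} = \frac{1}{\left(-6 + 1881 + 58482\right) + \left(- \frac{5}{23} + \frac{31}{2}\right)} = \frac{1}{60357 + \frac{703}{46}} = \frac{1}{\frac{2777125}{46}} = \frac{46}{2777125}$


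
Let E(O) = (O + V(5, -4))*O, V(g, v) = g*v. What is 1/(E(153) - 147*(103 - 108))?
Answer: 1/21084 ≈ 4.7429e-5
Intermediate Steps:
E(O) = O*(-20 + O) (E(O) = (O + 5*(-4))*O = (O - 20)*O = (-20 + O)*O = O*(-20 + O))
1/(E(153) - 147*(103 - 108)) = 1/(153*(-20 + 153) - 147*(103 - 108)) = 1/(153*133 - 147*(-5)) = 1/(20349 + 735) = 1/21084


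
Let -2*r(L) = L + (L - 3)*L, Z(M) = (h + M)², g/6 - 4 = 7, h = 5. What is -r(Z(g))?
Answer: 25401599/2 ≈ 1.2701e+7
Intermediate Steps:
g = 66 (g = 24 + 6*7 = 24 + 42 = 66)
Z(M) = (5 + M)²
r(L) = -L/2 - L*(-3 + L)/2 (r(L) = -(L + (L - 3)*L)/2 = -(L + (-3 + L)*L)/2 = -(L + L*(-3 + L))/2 = -L/2 - L*(-3 + L)/2)
-r(Z(g)) = -(5 + 66)²*(2 - (5 + 66)²)/2 = -71²*(2 - 1*71²)/2 = -5041*(2 - 1*5041)/2 = -5041*(2 - 5041)/2 = -5041*(-5039)/2 = -1*(-25401599/2) = 25401599/2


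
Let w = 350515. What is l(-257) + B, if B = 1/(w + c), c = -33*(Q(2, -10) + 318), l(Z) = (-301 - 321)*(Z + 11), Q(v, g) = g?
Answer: 52077787213/340351 ≈ 1.5301e+5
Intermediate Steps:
l(Z) = -6842 - 622*Z (l(Z) = -622*(11 + Z) = -6842 - 622*Z)
c = -10164 (c = -33*(-10 + 318) = -33*308 = -10164)
B = 1/340351 (B = 1/(350515 - 10164) = 1/340351 ≈ 2.9381e-6)
l(-257) + B = (-6842 - 622*(-257)) + 1/340351 = (-6842 + 159854) + 1/340351 = 153012 + 1/340351 = 52077787213/340351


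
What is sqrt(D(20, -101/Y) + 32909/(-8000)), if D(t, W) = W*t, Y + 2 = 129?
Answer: I*sqrt(12915546305)/25400 ≈ 4.4743*I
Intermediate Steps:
Y = 127 (Y = -2 + 129 = 127)
sqrt(D(20, -101/Y) + 32909/(-8000)) = sqrt(-101/127*20 + 32909/(-8000)) = sqrt(-101*1/127*20 + 32909*(-1/8000)) = sqrt(-101/127*20 - 32909/8000) = sqrt(-2020/127 - 32909/8000) = sqrt(-20339443/1016000) = I*sqrt(12915546305)/25400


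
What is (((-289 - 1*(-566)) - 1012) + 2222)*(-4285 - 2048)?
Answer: -9417171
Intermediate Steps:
(((-289 - 1*(-566)) - 1012) + 2222)*(-4285 - 2048) = (((-289 + 566) - 1012) + 2222)*(-6333) = ((277 - 1012) + 2222)*(-6333) = (-735 + 2222)*(-6333) = 1487*(-6333) = -9417171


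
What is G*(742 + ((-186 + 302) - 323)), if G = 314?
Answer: 167990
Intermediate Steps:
G*(742 + ((-186 + 302) - 323)) = 314*(742 + ((-186 + 302) - 323)) = 314*(742 + (116 - 323)) = 314*(742 - 207) = 314*535 = 167990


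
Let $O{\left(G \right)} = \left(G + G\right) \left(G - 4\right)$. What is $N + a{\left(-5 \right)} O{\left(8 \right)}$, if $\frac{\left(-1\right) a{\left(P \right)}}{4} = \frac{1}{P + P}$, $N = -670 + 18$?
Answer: $- \frac{3132}{5} \approx -626.4$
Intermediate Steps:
$N = -652$
$O{\left(G \right)} = 2 G \left(-4 + G\right)$
$a{\left(P \right)} = - \frac{2}{P}$ ($a{\left(P \right)} = - \frac{4}{P + P} = - \frac{4}{2 P} = - 4 \frac{1}{2 P} = - \frac{2}{P}$)
$N + a{\left(-5 \right)} O{\left(8 \right)} = -652 + - \frac{2}{-5} \cdot 2 \cdot 8 \left(-4 + 8\right) = -652 + \left(-2\right) \left(- \frac{1}{5}\right) 2 \cdot 8 \cdot 4 = -652 + \frac{2}{5} \cdot 64 = -652 + \frac{128}{5} = - \frac{3132}{5}$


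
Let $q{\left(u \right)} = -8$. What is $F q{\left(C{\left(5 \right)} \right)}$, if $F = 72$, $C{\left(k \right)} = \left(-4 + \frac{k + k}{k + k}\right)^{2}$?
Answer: $-576$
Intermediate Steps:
$C{\left(k \right)} = 9$ ($C{\left(k \right)} = \left(-4 + \frac{2 k}{2 k}\right)^{2} = \left(-4 + 2 k \frac{1}{2 k}\right)^{2} = \left(-4 + 1\right)^{2} = \left(-3\right)^{2} = 9$)
$F q{\left(C{\left(5 \right)} \right)} = 72 \left(-8\right) = -576$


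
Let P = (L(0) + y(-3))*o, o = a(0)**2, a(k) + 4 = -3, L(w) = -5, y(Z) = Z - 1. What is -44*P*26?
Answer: 504504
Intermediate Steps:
y(Z) = -1 + Z
a(k) = -7 (a(k) = -4 - 3 = -7)
o = 49 (o = (-7)**2 = 49)
P = -441 (P = (-5 + (-1 - 3))*49 = (-5 - 4)*49 = -9*49 = -441)
-44*P*26 = -44*(-441)*26 = 19404*26 = 504504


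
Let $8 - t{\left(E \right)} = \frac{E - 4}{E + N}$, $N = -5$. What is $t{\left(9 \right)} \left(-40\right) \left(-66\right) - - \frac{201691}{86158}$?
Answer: $\frac{1535537251}{86158} \approx 17822.0$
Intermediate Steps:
$t{\left(E \right)} = 8 - \frac{-4 + E}{-5 + E}$ ($t{\left(E \right)} = 8 - \frac{E - 4}{E - 5} = 8 - \frac{-4 + E}{-5 + E}$)
$t{\left(9 \right)} \left(-40\right) \left(-66\right) - - \frac{201691}{86158} = \frac{-36 + 7 \cdot 9}{-5 + 9} \left(-40\right) \left(-66\right) - - \frac{201691}{86158} = \frac{-36 + 63}{4} \left(-40\right) \left(-66\right) - \left(-201691\right) \frac{1}{86158} = \frac{1}{4} \cdot 27 \left(-40\right) \left(-66\right) - - \frac{201691}{86158} = \frac{27}{4} \left(-40\right) \left(-66\right) + \frac{201691}{86158} = \left(-270\right) \left(-66\right) + \frac{201691}{86158} = 17820 + \frac{201691}{86158} = \frac{1535537251}{86158}$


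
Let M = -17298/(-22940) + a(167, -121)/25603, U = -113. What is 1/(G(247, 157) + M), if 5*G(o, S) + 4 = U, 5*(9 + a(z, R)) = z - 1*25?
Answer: -9473110/214520359 ≈ -0.044159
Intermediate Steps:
a(z, R) = -14 + z/5 (a(z, R) = -9 + (z - 1*25)/5 = -9 + (z - 25)/5 = -9 + (-25 + z)/5 = -9 + (-5 + z/5) = -14 + z/5)
G(o, S) = -117/5 (G(o, S) = -⅘ + (⅕)*(-113) = -⅘ - 113/5 = -117/5)
M = 1430083/1894622 (M = -17298/(-22940) + (-14 + (⅕)*167)/25603 = -17298*(-1/22940) + (-14 + 167/5)*(1/25603) = 279/370 + (97/5)*(1/25603) = 279/370 + 97/128015 = 1430083/1894622 ≈ 0.75481)
1/(G(247, 157) + M) = 1/(-117/5 + 1430083/1894622) = 1/(-214520359/9473110) = -9473110/214520359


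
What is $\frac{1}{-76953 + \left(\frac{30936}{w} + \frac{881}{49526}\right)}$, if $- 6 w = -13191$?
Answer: $- \frac{217765822}{16754665153937} \approx -1.2997 \cdot 10^{-5}$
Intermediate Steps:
$w = \frac{4397}{2}$ ($w = \left(- \frac{1}{6}\right) \left(-13191\right) = \frac{4397}{2} \approx 2198.5$)
$\frac{1}{-76953 + \left(\frac{30936}{w} + \frac{881}{49526}\right)} = \frac{1}{-76953 + \left(\frac{30936}{\frac{4397}{2}} + \frac{881}{49526}\right)} = \frac{1}{-76953 + \left(30936 \cdot \frac{2}{4397} + 881 \cdot \frac{1}{49526}\right)} = \frac{1}{-76953 + \left(\frac{61872}{4397} + \frac{881}{49526}\right)} = \frac{1}{-76953 + \frac{3068146429}{217765822}} = \frac{1}{- \frac{16754665153937}{217765822}} = - \frac{217765822}{16754665153937}$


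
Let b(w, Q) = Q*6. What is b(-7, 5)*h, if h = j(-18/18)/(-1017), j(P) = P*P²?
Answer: 10/339 ≈ 0.029499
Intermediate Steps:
j(P) = P³
b(w, Q) = 6*Q
h = 1/1017 (h = (-18/18)³/(-1017) = (-18*1/18)³*(-1/1017) = (-1)³*(-1/1017) = -1*(-1/1017) = 1/1017 ≈ 0.00098328)
b(-7, 5)*h = (6*5)*(1/1017) = 30*(1/1017) = 10/339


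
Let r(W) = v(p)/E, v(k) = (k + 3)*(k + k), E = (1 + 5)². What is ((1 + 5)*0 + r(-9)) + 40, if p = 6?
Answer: 43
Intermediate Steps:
E = 36 (E = 6² = 36)
v(k) = 2*k*(3 + k) (v(k) = (3 + k)*(2*k) = 2*k*(3 + k))
r(W) = 3 (r(W) = (2*6*(3 + 6))/36 = (2*6*9)*(1/36) = 108*(1/36) = 3)
((1 + 5)*0 + r(-9)) + 40 = ((1 + 5)*0 + 3) + 40 = (6*0 + 3) + 40 = (0 + 3) + 40 = 3 + 40 = 43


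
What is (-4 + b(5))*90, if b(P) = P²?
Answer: 1890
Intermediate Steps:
(-4 + b(5))*90 = (-4 + 5²)*90 = (-4 + 25)*90 = 21*90 = 1890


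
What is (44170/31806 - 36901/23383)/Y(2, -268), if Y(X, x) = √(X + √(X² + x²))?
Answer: -35211524*√2/(371859849*√(1 + √17957)) ≈ -0.011525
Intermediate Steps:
(44170/31806 - 36901/23383)/Y(2, -268) = (44170/31806 - 36901/23383)/(√(2 + √(2² + (-268)²))) = (44170*(1/31806) - 36901*1/23383)/(√(2 + √(4 + 71824))) = (22085/15903 - 36901/23383)/(√(2 + √71828)) = -70423048/(371859849*√(2 + 2*√17957))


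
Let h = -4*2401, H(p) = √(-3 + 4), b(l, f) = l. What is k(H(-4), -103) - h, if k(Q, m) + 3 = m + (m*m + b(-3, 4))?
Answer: 20104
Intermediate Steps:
H(p) = 1 (H(p) = √1 = 1)
k(Q, m) = -6 + m + m² (k(Q, m) = -3 + (m + (m*m - 3)) = -3 + (m + (m² - 3)) = -3 + (m + (-3 + m²)) = -3 + (-3 + m + m²) = -6 + m + m²)
h = -9604
k(H(-4), -103) - h = (-6 - 103 + (-103)²) - 1*(-9604) = (-6 - 103 + 10609) + 9604 = 10500 + 9604 = 20104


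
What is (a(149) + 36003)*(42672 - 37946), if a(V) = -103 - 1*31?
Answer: 169516894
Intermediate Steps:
a(V) = -134 (a(V) = -103 - 31 = -134)
(a(149) + 36003)*(42672 - 37946) = (-134 + 36003)*(42672 - 37946) = 35869*4726 = 169516894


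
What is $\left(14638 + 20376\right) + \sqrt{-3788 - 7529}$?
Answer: $35014 + i \sqrt{11317} \approx 35014.0 + 106.38 i$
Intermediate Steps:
$\left(14638 + 20376\right) + \sqrt{-3788 - 7529} = 35014 + \sqrt{-11317} = 35014 + i \sqrt{11317}$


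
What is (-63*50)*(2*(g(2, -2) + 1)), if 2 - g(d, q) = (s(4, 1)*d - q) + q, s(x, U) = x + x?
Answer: 81900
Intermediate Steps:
s(x, U) = 2*x
g(d, q) = 2 - 8*d (g(d, q) = 2 - (((2*4)*d - q) + q) = 2 - ((8*d - q) + q) = 2 - ((-q + 8*d) + q) = 2 - 8*d)
(-63*50)*(2*(g(2, -2) + 1)) = (-63*50)*(2*((2 - 8*2) + 1)) = -6300*((2 - 16) + 1) = -6300*(-14 + 1) = -6300*(-13) = -3150*(-26) = 81900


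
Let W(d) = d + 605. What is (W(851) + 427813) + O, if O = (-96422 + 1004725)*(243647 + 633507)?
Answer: 796722038931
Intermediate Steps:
W(d) = 605 + d
O = 796721609662 (O = 908303*877154 = 796721609662)
(W(851) + 427813) + O = ((605 + 851) + 427813) + 796721609662 = (1456 + 427813) + 796721609662 = 429269 + 796721609662 = 796722038931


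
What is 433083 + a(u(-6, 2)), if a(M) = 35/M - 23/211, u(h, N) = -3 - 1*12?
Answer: 274139993/633 ≈ 4.3308e+5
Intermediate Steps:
u(h, N) = -15 (u(h, N) = -3 - 12 = -15)
a(M) = -23/211 + 35/M (a(M) = 35/M - 23*1/211 = 35/M - 23/211 = -23/211 + 35/M)
433083 + a(u(-6, 2)) = 433083 + (-23/211 + 35/(-15)) = 433083 + (-23/211 + 35*(-1/15)) = 433083 + (-23/211 - 7/3) = 433083 - 1546/633 = 274139993/633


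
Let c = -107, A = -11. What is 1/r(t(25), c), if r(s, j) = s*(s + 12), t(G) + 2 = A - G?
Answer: 1/988 ≈ 0.0010121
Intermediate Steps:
t(G) = -13 - G (t(G) = -2 + (-11 - G) = -13 - G)
r(s, j) = s*(12 + s)
1/r(t(25), c) = 1/((-13 - 1*25)*(12 + (-13 - 1*25))) = 1/((-13 - 25)*(12 + (-13 - 25))) = 1/(-38*(12 - 38)) = 1/(-38*(-26)) = 1/988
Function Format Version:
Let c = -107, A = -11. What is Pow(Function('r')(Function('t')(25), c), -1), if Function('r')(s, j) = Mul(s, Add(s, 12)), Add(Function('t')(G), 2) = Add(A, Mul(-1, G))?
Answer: Rational(1, 988) ≈ 0.0010121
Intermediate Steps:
Function('t')(G) = Add(-13, Mul(-1, G)) (Function('t')(G) = Add(-2, Add(-11, Mul(-1, G))) = Add(-13, Mul(-1, G)))
Function('r')(s, j) = Mul(s, Add(12, s))
Pow(Function('r')(Function('t')(25), c), -1) = Pow(Mul(Add(-13, Mul(-1, 25)), Add(12, Add(-13, Mul(-1, 25)))), -1) = Pow(Mul(Add(-13, -25), Add(12, Add(-13, -25))), -1) = Pow(Mul(-38, Add(12, -38)), -1) = Pow(Mul(-38, -26), -1) = Pow(988, -1) = Rational(1, 988)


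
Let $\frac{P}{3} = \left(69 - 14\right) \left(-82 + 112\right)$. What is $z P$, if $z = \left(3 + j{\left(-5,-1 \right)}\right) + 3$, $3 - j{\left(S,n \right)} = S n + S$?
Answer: $44550$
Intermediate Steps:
$P = 4950$ ($P = 3 \left(69 - 14\right) \left(-82 + 112\right) = 3 \cdot 55 \cdot 30 = 3 \cdot 1650 = 4950$)
$j{\left(S,n \right)} = 3 - S - S n$ ($j{\left(S,n \right)} = 3 - \left(S n + S\right) = 3 - \left(S + S n\right) = 3 - S - S n$)
$z = 9$ ($z = \left(3 - \left(-8 + 5\right)\right) + 3 = \left(3 + \left(3 + 5 - 5\right)\right) + 3 = \left(3 + 3\right) + 3 = 6 + 3 = 9$)
$z P = 9 \cdot 4950 = 44550$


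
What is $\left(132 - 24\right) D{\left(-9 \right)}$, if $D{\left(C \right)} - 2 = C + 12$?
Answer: $540$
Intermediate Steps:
$D{\left(C \right)} = 14 + C$ ($D{\left(C \right)} = 2 + \left(C + 12\right) = 2 + \left(12 + C\right) = 14 + C$)
$\left(132 - 24\right) D{\left(-9 \right)} = \left(132 - 24\right) \left(14 - 9\right) = 108 \cdot 5 = 540$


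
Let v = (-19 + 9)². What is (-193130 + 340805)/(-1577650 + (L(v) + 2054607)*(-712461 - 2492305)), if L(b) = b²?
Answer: -147675/6616583894612 ≈ -2.2319e-8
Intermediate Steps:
v = 100 (v = (-10)² = 100)
(-193130 + 340805)/(-1577650 + (L(v) + 2054607)*(-712461 - 2492305)) = (-193130 + 340805)/(-1577650 + (100² + 2054607)*(-712461 - 2492305)) = 147675/(-1577650 + (10000 + 2054607)*(-3204766)) = 147675/(-1577650 + 2064607*(-3204766)) = 147675/(-1577650 - 6616582316962) = 147675/(-6616583894612) = 147675*(-1/6616583894612) = -147675/6616583894612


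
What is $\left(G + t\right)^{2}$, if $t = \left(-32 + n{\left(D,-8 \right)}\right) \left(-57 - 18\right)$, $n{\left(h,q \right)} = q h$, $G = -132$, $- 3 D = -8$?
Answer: $14961424$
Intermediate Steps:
$D = \frac{8}{3}$ ($D = \left(- \frac{1}{3}\right) \left(-8\right) = \frac{8}{3} \approx 2.6667$)
$n{\left(h,q \right)} = h q$
$t = 4000$ ($t = \left(-32 + \frac{8}{3} \left(-8\right)\right) \left(-57 - 18\right) = \left(-32 - \frac{64}{3}\right) \left(-75\right) = \left(- \frac{160}{3}\right) \left(-75\right) = 4000$)
$\left(G + t\right)^{2} = \left(-132 + 4000\right)^{2} = 3868^{2} = 14961424$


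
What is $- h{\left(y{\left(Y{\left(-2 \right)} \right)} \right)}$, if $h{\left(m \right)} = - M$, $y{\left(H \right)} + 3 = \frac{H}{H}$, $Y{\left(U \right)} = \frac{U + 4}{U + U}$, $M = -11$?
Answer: $-11$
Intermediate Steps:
$Y{\left(U \right)} = \frac{4 + U}{2 U}$
$y{\left(H \right)} = -2$ ($y{\left(H \right)} = -3 + \frac{H}{H} = -3 + 1 = -2$)
$h{\left(m \right)} = 11$ ($h{\left(m \right)} = \left(-1\right) \left(-11\right) = 11$)
$- h{\left(y{\left(Y{\left(-2 \right)} \right)} \right)} = \left(-1\right) 11 = -11$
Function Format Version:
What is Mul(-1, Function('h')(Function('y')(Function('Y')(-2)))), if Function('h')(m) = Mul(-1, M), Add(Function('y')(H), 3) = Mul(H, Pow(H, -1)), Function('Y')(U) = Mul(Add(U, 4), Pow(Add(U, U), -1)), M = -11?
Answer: -11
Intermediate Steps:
Function('Y')(U) = Mul(Rational(1, 2), Pow(U, -1), Add(4, U)) (Function('Y')(U) = Mul(Add(4, U), Pow(Mul(2, U), -1)) = Mul(Add(4, U), Mul(Rational(1, 2), Pow(U, -1))) = Mul(Rational(1, 2), Pow(U, -1), Add(4, U)))
Function('y')(H) = -2 (Function('y')(H) = Add(-3, Mul(H, Pow(H, -1))) = Add(-3, 1) = -2)
Function('h')(m) = 11 (Function('h')(m) = Mul(-1, -11) = 11)
Mul(-1, Function('h')(Function('y')(Function('Y')(-2)))) = Mul(-1, 11) = -11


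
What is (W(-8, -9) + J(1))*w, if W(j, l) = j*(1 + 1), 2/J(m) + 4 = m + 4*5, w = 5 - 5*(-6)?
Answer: -9450/17 ≈ -555.88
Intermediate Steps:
w = 35 (w = 5 + 30 = 35)
J(m) = 2/(16 + m) (J(m) = 2/(-4 + (m + 4*5)) = 2/(-4 + (m + 20)) = 2/(-4 + (20 + m)) = 2/(16 + m))
W(j, l) = 2*j (W(j, l) = j*2 = 2*j)
(W(-8, -9) + J(1))*w = (2*(-8) + 2/(16 + 1))*35 = (-16 + 2/17)*35 = -270/17*35 = -9450/17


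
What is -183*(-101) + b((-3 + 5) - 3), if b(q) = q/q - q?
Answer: 18485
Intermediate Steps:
b(q) = 1 - q
-183*(-101) + b((-3 + 5) - 3) = -183*(-101) + (1 - ((-3 + 5) - 3)) = 18483 + (1 - (2 - 3)) = 18483 + (1 - 1*(-1)) = 18483 + (1 + 1) = 18483 + 2 = 18485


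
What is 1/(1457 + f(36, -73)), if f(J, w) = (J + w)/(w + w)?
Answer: 146/212759 ≈ 0.00068622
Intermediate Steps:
f(J, w) = (J + w)/(2*w) (f(J, w) = (J + w)/((2*w)) = (J + w)*(1/(2*w)) = (J + w)/(2*w))
1/(1457 + f(36, -73)) = 1/(1457 + (½)*(36 - 73)/(-73)) = 1/(1457 + (½)*(-1/73)*(-37)) = 1/(1457 + 37/146) = 1/(212759/146) = 146/212759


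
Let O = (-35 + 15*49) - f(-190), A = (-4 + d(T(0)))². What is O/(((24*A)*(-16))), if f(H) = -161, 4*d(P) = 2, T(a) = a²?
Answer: -41/224 ≈ -0.18304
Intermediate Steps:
d(P) = ½ (d(P) = (¼)*2 = ½)
A = 49/4 (A = (-4 + ½)² = (-7/2)² = 49/4 ≈ 12.250)
O = 861 (O = (-35 + 15*49) - 1*(-161) = (-35 + 735) + 161 = 700 + 161 = 861)
O/(((24*A)*(-16))) = 861/(((24*(49/4))*(-16))) = 861/((294*(-16))) = 861/(-4704) = 861*(-1/4704) = -41/224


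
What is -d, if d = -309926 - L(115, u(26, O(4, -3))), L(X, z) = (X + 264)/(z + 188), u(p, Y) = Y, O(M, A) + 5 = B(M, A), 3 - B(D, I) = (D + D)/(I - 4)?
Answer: 406005713/1310 ≈ 3.0993e+5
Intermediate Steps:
B(D, I) = 3 - 2*D/(-4 + I) (B(D, I) = 3 - (D + D)/(I - 4) = 3 - 2*D/(-4 + I))
O(M, A) = -5 + (-12 - 2*M + 3*A)/(-4 + A)
L(X, z) = (264 + X)/(188 + z)
d = -406005713/1310 (d = -309926 - (264 + 115)/(188 + 2*(4 - 1*(-3) - 1*4)/(-4 - 3)) = -309926 - 379/(188 + 2*(4 + 3 - 4)/(-7)) = -309926 - 379/(188 + 2*(-⅐)*3) = -309926 - 379/(188 - 6/7) = -309926 - 379/1310/7 = -309926 - 7*379/1310 = -309926 - 1*2653/1310 = -309926 - 2653/1310 = -406005713/1310 ≈ -3.0993e+5)
-d = -1*(-406005713/1310) = 406005713/1310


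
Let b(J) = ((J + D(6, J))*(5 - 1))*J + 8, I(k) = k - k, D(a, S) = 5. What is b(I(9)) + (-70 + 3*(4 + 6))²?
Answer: 1608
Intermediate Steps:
I(k) = 0
b(J) = 8 + J*(20 + 4*J) (b(J) = ((J + 5)*(5 - 1))*J + 8 = ((5 + J)*4)*J + 8 = (20 + 4*J)*J + 8 = J*(20 + 4*J) + 8 = 8 + J*(20 + 4*J))
b(I(9)) + (-70 + 3*(4 + 6))² = (8 + 4*0² + 20*0) + (-70 + 3*(4 + 6))² = (8 + 4*0 + 0) + (-70 + 3*10)² = (8 + 0 + 0) + (-70 + 30)² = 8 + (-40)² = 8 + 1600 = 1608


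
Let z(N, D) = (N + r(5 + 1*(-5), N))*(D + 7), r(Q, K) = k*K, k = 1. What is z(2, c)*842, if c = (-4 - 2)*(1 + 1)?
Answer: -16840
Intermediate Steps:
c = -12 (c = -6*2 = -12)
r(Q, K) = K (r(Q, K) = 1*K = K)
z(N, D) = 2*N*(7 + D) (z(N, D) = (N + N)*(D + 7) = (2*N)*(7 + D) = 2*N*(7 + D))
z(2, c)*842 = (2*2*(7 - 12))*842 = (2*2*(-5))*842 = -20*842 = -16840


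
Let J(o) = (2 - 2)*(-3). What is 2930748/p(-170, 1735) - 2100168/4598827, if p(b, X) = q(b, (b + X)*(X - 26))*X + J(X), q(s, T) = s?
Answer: -7048723792098/678212011825 ≈ -10.393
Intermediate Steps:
J(o) = 0 (J(o) = 0*(-3) = 0)
p(b, X) = X*b (p(b, X) = b*X + 0 = X*b + 0 = X*b)
2930748/p(-170, 1735) - 2100168/4598827 = 2930748/((1735*(-170))) - 2100168/4598827 = 2930748/(-294950) - 2100168*1/4598827 = 2930748*(-1/294950) - 2100168/4598827 = -1465374/147475 - 2100168/4598827 = -7048723792098/678212011825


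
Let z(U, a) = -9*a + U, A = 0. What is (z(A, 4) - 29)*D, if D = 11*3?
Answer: -2145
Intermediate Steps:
z(U, a) = U - 9*a
D = 33
(z(A, 4) - 29)*D = ((0 - 9*4) - 29)*33 = ((0 - 36) - 29)*33 = (-36 - 29)*33 = -65*33 = -2145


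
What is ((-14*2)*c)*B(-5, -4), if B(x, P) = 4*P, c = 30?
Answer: 13440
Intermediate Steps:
((-14*2)*c)*B(-5, -4) = (-14*2*30)*(4*(-4)) = -28*30*(-16) = -840*(-16) = 13440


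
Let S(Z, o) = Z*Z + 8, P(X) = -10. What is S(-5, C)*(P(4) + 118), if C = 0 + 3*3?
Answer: 3564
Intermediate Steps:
C = 9 (C = 0 + 9 = 9)
S(Z, o) = 8 + Z² (S(Z, o) = Z² + 8 = 8 + Z²)
S(-5, C)*(P(4) + 118) = (8 + (-5)²)*(-10 + 118) = (8 + 25)*108 = 33*108 = 3564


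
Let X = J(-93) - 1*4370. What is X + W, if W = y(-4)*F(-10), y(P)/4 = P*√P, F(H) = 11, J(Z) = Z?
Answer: -4463 - 352*I ≈ -4463.0 - 352.0*I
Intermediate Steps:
y(P) = 4*P^(3/2) (y(P) = 4*(P*√P) = 4*P^(3/2))
X = -4463 (X = -93 - 1*4370 = -93 - 4370 = -4463)
W = -352*I (W = (4*(-4)^(3/2))*11 = (4*(-8*I))*11 = -32*I*11 = -352*I ≈ -352.0*I)
X + W = -4463 - 352*I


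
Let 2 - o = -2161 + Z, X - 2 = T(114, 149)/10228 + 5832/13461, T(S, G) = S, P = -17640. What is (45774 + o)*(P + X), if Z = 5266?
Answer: -17269827905428139/22946518 ≈ -7.5261e+8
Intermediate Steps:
X = 56090411/22946518 (X = 2 + (114/10228 + 5832/13461) = 2 + (114*(1/10228) + 5832*(1/13461)) = 2 + (57/5114 + 1944/4487) = 2 + 10197375/22946518 = 56090411/22946518 ≈ 2.4444)
o = -3103 (o = 2 - (-2161 + 5266) = 2 - 1*3105 = 2 - 3105 = -3103)
(45774 + o)*(P + X) = (45774 - 3103)*(-17640 + 56090411/22946518) = 42671*(-404720487109/22946518) = -17269827905428139/22946518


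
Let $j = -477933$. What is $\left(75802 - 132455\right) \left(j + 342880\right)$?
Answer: $7651157609$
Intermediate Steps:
$\left(75802 - 132455\right) \left(j + 342880\right) = \left(75802 - 132455\right) \left(-477933 + 342880\right) = \left(-56653\right) \left(-135053\right) = 7651157609$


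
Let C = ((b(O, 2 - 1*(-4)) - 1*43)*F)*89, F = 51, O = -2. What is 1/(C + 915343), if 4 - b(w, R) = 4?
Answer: 1/720166 ≈ 1.3886e-6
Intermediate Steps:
b(w, R) = 0 (b(w, R) = 4 - 1*4 = 4 - 4 = 0)
C = -195177 (C = ((0 - 1*43)*51)*89 = ((0 - 43)*51)*89 = -43*51*89 = -2193*89 = -195177)
1/(C + 915343) = 1/(-195177 + 915343) = 1/720166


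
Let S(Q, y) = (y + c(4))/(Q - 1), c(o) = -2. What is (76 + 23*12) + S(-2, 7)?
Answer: 1051/3 ≈ 350.33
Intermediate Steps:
S(Q, y) = (-2 + y)/(-1 + Q) (S(Q, y) = (y - 2)/(Q - 1) = (-2 + y)/(-1 + Q))
(76 + 23*12) + S(-2, 7) = (76 + 23*12) + (-2 + 7)/(-1 - 2) = (76 + 276) + 5/(-3) = 352 - ⅓*5 = 352 - 5/3 = 1051/3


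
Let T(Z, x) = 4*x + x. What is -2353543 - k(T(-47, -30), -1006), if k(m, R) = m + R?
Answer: -2352387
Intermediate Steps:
T(Z, x) = 5*x
k(m, R) = R + m
-2353543 - k(T(-47, -30), -1006) = -2353543 - (-1006 + 5*(-30)) = -2353543 - (-1006 - 150) = -2353543 - 1*(-1156) = -2353543 + 1156 = -2352387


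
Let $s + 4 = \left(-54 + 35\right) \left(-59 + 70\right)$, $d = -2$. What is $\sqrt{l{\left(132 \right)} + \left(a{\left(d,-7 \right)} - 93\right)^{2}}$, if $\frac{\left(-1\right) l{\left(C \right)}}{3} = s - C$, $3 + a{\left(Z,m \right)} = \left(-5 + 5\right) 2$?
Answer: $3 \sqrt{1139} \approx 101.25$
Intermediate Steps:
$a{\left(Z,m \right)} = -3$ ($a{\left(Z,m \right)} = -3 + \left(-5 + 5\right) 2 = -3 + 0 \cdot 2 = -3 + 0 = -3$)
$s = -213$ ($s = -4 + \left(-54 + 35\right) \left(-59 + 70\right) = -4 - 209 = -213$)
$l{\left(C \right)} = 639 + 3 C$ ($l{\left(C \right)} = - 3 \left(-213 - C\right) = 639 + 3 C$)
$\sqrt{l{\left(132 \right)} + \left(a{\left(d,-7 \right)} - 93\right)^{2}} = \sqrt{\left(639 + 3 \cdot 132\right) + \left(-3 - 93\right)^{2}} = \sqrt{\left(639 + 396\right) + \left(-96\right)^{2}} = \sqrt{1035 + 9216} = \sqrt{10251} = 3 \sqrt{1139}$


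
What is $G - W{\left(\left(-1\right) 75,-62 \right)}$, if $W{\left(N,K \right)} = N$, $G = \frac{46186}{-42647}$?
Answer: $\frac{3152339}{42647} \approx 73.917$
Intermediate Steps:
$G = - \frac{46186}{42647}$ ($G = 46186 \left(- \frac{1}{42647}\right) = - \frac{46186}{42647} \approx -1.083$)
$G - W{\left(\left(-1\right) 75,-62 \right)} = - \frac{46186}{42647} - \left(-1\right) 75 = - \frac{46186}{42647} - -75 = - \frac{46186}{42647} + 75 = \frac{3152339}{42647}$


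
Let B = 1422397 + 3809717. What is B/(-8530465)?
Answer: -5232114/8530465 ≈ -0.61334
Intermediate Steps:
B = 5232114
B/(-8530465) = 5232114/(-8530465) = 5232114*(-1/8530465) = -5232114/8530465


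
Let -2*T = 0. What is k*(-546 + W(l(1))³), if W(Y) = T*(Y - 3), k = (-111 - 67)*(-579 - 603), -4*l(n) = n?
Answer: -114876216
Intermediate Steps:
T = 0 (T = -½*0 = 0)
l(n) = -n/4
k = 210396 (k = -178*(-1182) = 210396)
W(Y) = 0 (W(Y) = 0*(Y - 3) = 0*(-3 + Y) = 0)
k*(-546 + W(l(1))³) = 210396*(-546 + 0³) = 210396*(-546 + 0) = 210396*(-546) = -114876216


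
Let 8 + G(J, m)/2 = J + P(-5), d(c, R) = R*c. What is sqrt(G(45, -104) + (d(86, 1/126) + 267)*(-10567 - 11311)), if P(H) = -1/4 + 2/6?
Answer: I*sqrt(10330485746)/42 ≈ 2420.0*I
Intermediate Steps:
P(H) = 1/12 (P(H) = -1*1/4 + 2*(1/6) = -1/4 + 1/3 = 1/12)
G(J, m) = -95/6 + 2*J (G(J, m) = -16 + 2*(J + 1/12) = -16 + 2*(1/12 + J) = -16 + (1/6 + 2*J) = -95/6 + 2*J)
sqrt(G(45, -104) + (d(86, 1/126) + 267)*(-10567 - 11311)) = sqrt((-95/6 + 2*45) + (86/126 + 267)*(-10567 - 11311)) = sqrt((-95/6 + 90) + ((1/126)*86 + 267)*(-21878)) = sqrt(445/6 + (43/63 + 267)*(-21878)) = sqrt(445/6 + (16864/63)*(-21878)) = sqrt(445/6 - 368950592/63) = sqrt(-737891839/126) = I*sqrt(10330485746)/42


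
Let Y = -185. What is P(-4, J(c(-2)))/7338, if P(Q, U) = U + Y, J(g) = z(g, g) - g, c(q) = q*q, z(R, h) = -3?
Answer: -32/1223 ≈ -0.026165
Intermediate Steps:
c(q) = q²
J(g) = -3 - g
P(Q, U) = -185 + U (P(Q, U) = U - 185 = -185 + U)
P(-4, J(c(-2)))/7338 = (-185 + (-3 - 1*(-2)²))/7338 = (-185 + (-3 - 1*4))*(1/7338) = (-185 + (-3 - 4))*(1/7338) = (-185 - 7)*(1/7338) = -192*1/7338 = -32/1223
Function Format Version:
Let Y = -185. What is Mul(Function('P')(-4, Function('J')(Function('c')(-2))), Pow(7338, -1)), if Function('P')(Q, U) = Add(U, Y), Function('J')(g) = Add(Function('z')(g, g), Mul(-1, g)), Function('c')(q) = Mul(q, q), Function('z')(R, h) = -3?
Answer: Rational(-32, 1223) ≈ -0.026165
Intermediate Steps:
Function('c')(q) = Pow(q, 2)
Function('J')(g) = Add(-3, Mul(-1, g))
Function('P')(Q, U) = Add(-185, U) (Function('P')(Q, U) = Add(U, -185) = Add(-185, U))
Mul(Function('P')(-4, Function('J')(Function('c')(-2))), Pow(7338, -1)) = Mul(Add(-185, Add(-3, Mul(-1, Pow(-2, 2)))), Pow(7338, -1)) = Mul(Add(-185, Add(-3, Mul(-1, 4))), Rational(1, 7338)) = Mul(Add(-185, Add(-3, -4)), Rational(1, 7338)) = Mul(Add(-185, -7), Rational(1, 7338)) = Mul(-192, Rational(1, 7338)) = Rational(-32, 1223)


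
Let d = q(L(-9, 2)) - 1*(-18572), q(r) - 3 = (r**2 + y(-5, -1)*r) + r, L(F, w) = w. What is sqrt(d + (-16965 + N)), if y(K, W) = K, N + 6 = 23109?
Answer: sqrt(24709) ≈ 157.19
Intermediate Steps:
N = 23103 (N = -6 + 23109 = 23103)
q(r) = 3 + r**2 - 4*r (q(r) = 3 + ((r**2 - 5*r) + r) = 3 + (r**2 - 4*r) = 3 + r**2 - 4*r)
d = 18571 (d = (3 + 2**2 - 4*2) - 1*(-18572) = (3 + 4 - 8) + 18572 = -1 + 18572 = 18571)
sqrt(d + (-16965 + N)) = sqrt(18571 + (-16965 + 23103)) = sqrt(18571 + 6138) = sqrt(24709)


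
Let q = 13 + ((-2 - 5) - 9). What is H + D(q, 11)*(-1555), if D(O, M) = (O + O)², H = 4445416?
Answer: 4389436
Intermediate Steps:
q = -3 (q = 13 + (-7 - 9) = 13 - 16 = -3)
D(O, M) = 4*O² (D(O, M) = (2*O)² = 4*O²)
H + D(q, 11)*(-1555) = 4445416 + (4*(-3)²)*(-1555) = 4445416 + (4*9)*(-1555) = 4445416 + 36*(-1555) = 4445416 - 55980 = 4389436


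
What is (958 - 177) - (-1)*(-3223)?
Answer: -2442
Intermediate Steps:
(958 - 177) - (-1)*(-3223) = 781 - 1*3223 = 781 - 3223 = -2442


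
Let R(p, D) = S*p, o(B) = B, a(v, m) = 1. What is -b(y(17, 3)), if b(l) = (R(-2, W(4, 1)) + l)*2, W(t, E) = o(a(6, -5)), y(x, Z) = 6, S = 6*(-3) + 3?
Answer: -72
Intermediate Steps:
S = -15 (S = -18 + 3 = -15)
W(t, E) = 1
R(p, D) = -15*p
b(l) = 60 + 2*l (b(l) = (-15*(-2) + l)*2 = (30 + l)*2 = 60 + 2*l)
-b(y(17, 3)) = -(60 + 2*6) = -(60 + 12) = -1*72 = -72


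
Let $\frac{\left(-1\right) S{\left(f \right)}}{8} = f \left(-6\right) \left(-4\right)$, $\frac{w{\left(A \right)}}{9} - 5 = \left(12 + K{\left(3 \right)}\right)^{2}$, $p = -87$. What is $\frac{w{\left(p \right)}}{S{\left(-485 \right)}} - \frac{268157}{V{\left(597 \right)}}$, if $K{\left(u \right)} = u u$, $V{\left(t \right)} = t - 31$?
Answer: $- \frac{2080708993}{4392160} \approx -473.73$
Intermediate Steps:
$V{\left(t \right)} = -31 + t$
$K{\left(u \right)} = u^{2}$
$w{\left(A \right)} = 4014$ ($w{\left(A \right)} = 45 + 9 \left(12 + 3^{2}\right)^{2} = 45 + 9 \left(12 + 9\right)^{2} = 45 + 9 \cdot 21^{2} = 45 + 9 \cdot 441 = 45 + 3969 = 4014$)
$S{\left(f \right)} = - 192 f$ ($S{\left(f \right)} = - 8 f \left(-6\right) \left(-4\right) = - 8 - 6 f \left(-4\right) = - 8 \cdot 24 f = - 192 f$)
$\frac{w{\left(p \right)}}{S{\left(-485 \right)}} - \frac{268157}{V{\left(597 \right)}} = \frac{4014}{\left(-192\right) \left(-485\right)} - \frac{268157}{-31 + 597} = \frac{4014}{93120} - \frac{268157}{566} = 4014 \cdot \frac{1}{93120} - \frac{268157}{566} = \frac{669}{15520} - \frac{268157}{566} = - \frac{2080708993}{4392160}$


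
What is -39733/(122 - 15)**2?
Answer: -39733/11449 ≈ -3.4704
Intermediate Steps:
-39733/(122 - 15)**2 = -39733/(107**2) = -39733/11449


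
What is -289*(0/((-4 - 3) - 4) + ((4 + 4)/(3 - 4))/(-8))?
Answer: -289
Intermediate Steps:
-289*(0/((-4 - 3) - 4) + ((4 + 4)/(3 - 4))/(-8)) = -289*(0/(-7 - 4) + (8/(-1))*(-1/8)) = -289*(0/(-11) + (8*(-1))*(-1/8)) = -289*(0*(-1/11) - 8*(-1/8)) = -289*(0 + 1) = -289*1 = -289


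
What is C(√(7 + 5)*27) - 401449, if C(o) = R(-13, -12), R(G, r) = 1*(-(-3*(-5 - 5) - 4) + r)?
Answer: -401487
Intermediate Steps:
R(G, r) = -26 + r (R(G, r) = 1*(-(-3*(-10) - 4) + r) = 1*(-(30 - 4) + r) = 1*(-1*26 + r) = 1*(-26 + r) = -26 + r)
C(o) = -38 (C(o) = -26 - 12 = -38)
C(√(7 + 5)*27) - 401449 = -38 - 401449 = -401487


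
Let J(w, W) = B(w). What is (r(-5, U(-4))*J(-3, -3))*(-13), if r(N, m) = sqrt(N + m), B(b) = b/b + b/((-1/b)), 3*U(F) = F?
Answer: 104*I*sqrt(57)/3 ≈ 261.73*I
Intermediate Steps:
U(F) = F/3
B(b) = 1 - b**2 (B(b) = 1 + b*(-b) = 1 - b**2)
J(w, W) = 1 - w**2
(r(-5, U(-4))*J(-3, -3))*(-13) = (sqrt(-5 + (1/3)*(-4))*(1 - 1*(-3)**2))*(-13) = (sqrt(-5 - 4/3)*(1 - 1*9))*(-13) = (sqrt(-19/3)*(1 - 9))*(-13) = ((I*sqrt(57)/3)*(-8))*(-13) = -8*I*sqrt(57)/3*(-13) = 104*I*sqrt(57)/3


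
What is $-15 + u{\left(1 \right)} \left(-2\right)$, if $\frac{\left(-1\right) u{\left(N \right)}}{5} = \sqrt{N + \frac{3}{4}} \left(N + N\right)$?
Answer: $-15 + 10 \sqrt{7} \approx 11.458$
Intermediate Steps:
$u{\left(N \right)} = - 10 N \sqrt{\frac{3}{4} + N}$ ($u{\left(N \right)} = - 5 \sqrt{N + \frac{3}{4}} \left(N + N\right) = - 5 \sqrt{N + 3 \cdot \frac{1}{4}} \cdot 2 N = - 5 \sqrt{N + \frac{3}{4}} \cdot 2 N = - 5 \sqrt{\frac{3}{4} + N} 2 N = - 5 \cdot 2 N \sqrt{\frac{3}{4} + N} = - 10 N \sqrt{\frac{3}{4} + N}$)
$-15 + u{\left(1 \right)} \left(-2\right) = -15 + \left(-5\right) 1 \sqrt{3 + 4 \cdot 1} \left(-2\right) = -15 + \left(-5\right) 1 \sqrt{3 + 4} \left(-2\right) = -15 + \left(-5\right) 1 \sqrt{7} \left(-2\right) = -15 + - 5 \sqrt{7} \left(-2\right) = -15 + 10 \sqrt{7}$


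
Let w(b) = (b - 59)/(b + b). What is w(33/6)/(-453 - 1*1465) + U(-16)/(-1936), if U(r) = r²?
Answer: -60199/464156 ≈ -0.12970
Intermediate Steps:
w(b) = (-59 + b)/(2*b) (w(b) = (-59 + b)/((2*b)) = (-59 + b)*(1/(2*b)) = (-59 + b)/(2*b))
w(33/6)/(-453 - 1*1465) + U(-16)/(-1936) = ((-59 + 33/6)/(2*((33/6))))/(-453 - 1*1465) + (-16)²/(-1936) = ((-59 + 33*(⅙))/(2*((33*(⅙)))))/(-453 - 1465) + 256*(-1/1936) = ((-59 + 11/2)/(2*(11/2)))/(-1918) - 16/121 = ((½)*(2/11)*(-107/2))*(-1/1918) - 16/121 = -107/22*(-1/1918) - 16/121 = 107/42196 - 16/121 = -60199/464156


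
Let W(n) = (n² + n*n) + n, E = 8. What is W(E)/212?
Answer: 34/53 ≈ 0.64151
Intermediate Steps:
W(n) = n + 2*n² (W(n) = (n² + n²) + n = 2*n² + n = n + 2*n²)
W(E)/212 = (8*(1 + 2*8))/212 = (8*(1 + 16))*(1/212) = (8*17)*(1/212) = 136*(1/212) = 34/53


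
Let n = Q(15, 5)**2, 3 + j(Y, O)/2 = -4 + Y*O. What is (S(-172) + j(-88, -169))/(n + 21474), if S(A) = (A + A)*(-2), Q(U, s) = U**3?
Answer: 30418/11412099 ≈ 0.0026654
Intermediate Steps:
j(Y, O) = -14 + 2*O*Y (j(Y, O) = -6 + 2*(-4 + Y*O) = -6 + 2*(-4 + O*Y) = -6 + (-8 + 2*O*Y) = -14 + 2*O*Y)
S(A) = -4*A (S(A) = (2*A)*(-2) = -4*A)
n = 11390625 (n = (15**3)**2 = 3375**2 = 11390625)
(S(-172) + j(-88, -169))/(n + 21474) = (-4*(-172) + (-14 + 2*(-169)*(-88)))/(11390625 + 21474) = (688 + (-14 + 29744))/11412099 = (688 + 29730)*(1/11412099) = 30418*(1/11412099) = 30418/11412099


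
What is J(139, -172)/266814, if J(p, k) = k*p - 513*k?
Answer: 32164/133407 ≈ 0.24110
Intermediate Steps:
J(p, k) = -513*k + k*p
J(139, -172)/266814 = -172*(-513 + 139)/266814 = -172*(-374)*(1/266814) = 64328*(1/266814) = 32164/133407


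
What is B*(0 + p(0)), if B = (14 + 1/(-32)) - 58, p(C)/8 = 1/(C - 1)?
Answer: 1409/4 ≈ 352.25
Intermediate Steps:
p(C) = 8/(-1 + C) (p(C) = 8/(C - 1) = 8/(-1 + C))
B = -1409/32 (B = (14 - 1/32) - 58 = 447/32 - 58 = -1409/32 ≈ -44.031)
B*(0 + p(0)) = -1409*(0 + 8/(-1 + 0))/32 = -1409*(0 + 8/(-1))/32 = -1409*(0 + 8*(-1))/32 = -1409*(0 - 8)/32 = -1409/32*(-8) = 1409/4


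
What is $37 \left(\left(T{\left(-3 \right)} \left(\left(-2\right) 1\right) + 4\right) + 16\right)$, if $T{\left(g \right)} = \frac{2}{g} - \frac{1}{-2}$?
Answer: $\frac{2257}{3} \approx 752.33$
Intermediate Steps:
$T{\left(g \right)} = \frac{1}{2} + \frac{2}{g}$ ($T{\left(g \right)} = \frac{2}{g} - - \frac{1}{2} = \frac{2}{g} + \frac{1}{2} = \frac{1}{2} + \frac{2}{g}$)
$37 \left(\left(T{\left(-3 \right)} \left(\left(-2\right) 1\right) + 4\right) + 16\right) = 37 \left(\left(\frac{4 - 3}{2 \left(-3\right)} \left(\left(-2\right) 1\right) + 4\right) + 16\right) = 37 \left(\left(\frac{1}{2} \left(- \frac{1}{3}\right) 1 \left(-2\right) + 4\right) + 16\right) = 37 \left(\left(\left(- \frac{1}{6}\right) \left(-2\right) + 4\right) + 16\right) = 37 \left(\left(\frac{1}{3} + 4\right) + 16\right) = 37 \left(\frac{13}{3} + 16\right) = 37 \cdot \frac{61}{3} = \frac{2257}{3}$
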